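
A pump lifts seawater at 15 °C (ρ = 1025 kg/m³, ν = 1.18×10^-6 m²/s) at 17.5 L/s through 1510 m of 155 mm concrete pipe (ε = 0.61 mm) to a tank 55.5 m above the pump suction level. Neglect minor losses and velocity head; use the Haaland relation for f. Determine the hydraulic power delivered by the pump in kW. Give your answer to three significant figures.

V = 4Q/(πD²) = 0.9274 m/s; Re = 1.22×10^5; ε/D = 0.00394; f = 0.02915
h_f = f(L/D)V²/2g = 12.45 m
Total head H = z + h_f = 55.5 + 12.45 = 67.95 m
P_hyd = ρgQH = 1025·9.81·0.0175·67.95 = 11.96 kW

P_hyd ≈ 12.0 kW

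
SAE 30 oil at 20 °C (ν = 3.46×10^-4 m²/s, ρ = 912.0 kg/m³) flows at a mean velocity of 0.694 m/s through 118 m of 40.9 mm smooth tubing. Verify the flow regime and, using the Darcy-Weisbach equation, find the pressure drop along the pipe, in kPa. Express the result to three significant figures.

Re = VD/ν = 0.694·0.04090/3.46×10^-4 = 82.0 → laminar (Re < 2300)
f = 64/Re = 0.7801
h_f = f(L/D)V²/(2g) = 0.7801·(118/0.04090)·0.694²/(2·9.81) = 55.25 m
Δp = ρg·h_f = 912.0·9.81·55.25 = 494.3 kPa

Δp ≈ 494 kPa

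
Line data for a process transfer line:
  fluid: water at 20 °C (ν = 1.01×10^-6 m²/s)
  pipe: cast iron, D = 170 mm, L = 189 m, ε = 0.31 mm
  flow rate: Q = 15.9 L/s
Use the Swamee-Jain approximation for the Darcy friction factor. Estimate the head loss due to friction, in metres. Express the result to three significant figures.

V = 4Q/(πD²) = 4·0.0159/(π·0.170²) = 0.7005 m/s
Re = VD/ν = 0.7005·0.170/1.01×10^-6 = 1.18×10^5 → turbulent
ε/D = 0.31/170 = 0.00182
Swamee-Jain: f = 0.02461
h_f = f(L/D)V²/(2g) = 0.02461·(189/0.170)·0.7005²/(2·9.81) = 0.6842 m

h_f ≈ 0.684 m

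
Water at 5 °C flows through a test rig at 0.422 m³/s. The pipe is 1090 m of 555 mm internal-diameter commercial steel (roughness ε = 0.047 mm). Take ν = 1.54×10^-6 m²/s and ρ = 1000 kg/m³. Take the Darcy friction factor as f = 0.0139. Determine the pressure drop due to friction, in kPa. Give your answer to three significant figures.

Δp ≈ 41.5 kPa

V = 4Q/(πD²) = 4·0.422/(π·0.555²) = 1.744 m/s
h_f = f(L/D)V²/(2g) = 0.01390·(1090/0.555)·1.744²/(2·9.81) = 4.234 m
Δp = ρg·h_f = 1000·9.81·4.234 = 41.53 kPa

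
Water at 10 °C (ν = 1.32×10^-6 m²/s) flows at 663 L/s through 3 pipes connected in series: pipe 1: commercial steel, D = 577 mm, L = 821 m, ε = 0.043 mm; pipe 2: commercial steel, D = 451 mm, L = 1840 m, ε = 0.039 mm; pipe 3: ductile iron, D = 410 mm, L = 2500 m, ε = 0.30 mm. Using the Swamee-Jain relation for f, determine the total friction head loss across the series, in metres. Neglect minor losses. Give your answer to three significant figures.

H ≈ 198 m

Pipe 1: V = 2.536 m/s, Re = 1.11×10^6, ε/D = 7.45×10^-5, f = 0.01299, h_1 = f(L/D)V²/2g = 6.055 m
Pipe 2: V = 4.150 m/s, Re = 1.42×10^6, ε/D = 8.65×10^-5, f = 0.01293, h_2 = f(L/D)V²/2g = 46.31 m
Pipe 3: V = 5.022 m/s, Re = 1.56×10^6, ε/D = 7.32×10^-4, f = 0.01855, h_3 = f(L/D)V²/2g = 145.4 m
Series → Q common, losses add: H = Σh = 197.7 m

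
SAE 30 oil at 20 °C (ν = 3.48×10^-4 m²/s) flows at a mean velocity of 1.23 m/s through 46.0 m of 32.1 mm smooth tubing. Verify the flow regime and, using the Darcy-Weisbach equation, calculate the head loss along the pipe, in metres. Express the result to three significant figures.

Re = VD/ν = 1.23·0.03210/3.48×10^-4 = 113 → laminar (Re < 2300)
f = 64/Re = 0.5641
h_f = f(L/D)V²/(2g) = 0.5641·(46.0/0.03210)·1.23²/(2·9.81) = 62.33 m

h_f ≈ 62.3 m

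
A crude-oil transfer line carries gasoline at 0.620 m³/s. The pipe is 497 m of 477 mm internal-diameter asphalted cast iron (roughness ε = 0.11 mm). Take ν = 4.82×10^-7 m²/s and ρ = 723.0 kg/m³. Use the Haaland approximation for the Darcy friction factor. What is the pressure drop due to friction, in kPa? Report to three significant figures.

V = 4Q/(πD²) = 4·0.620/(π·0.477²) = 3.469 m/s
Re = VD/ν = 3.469·0.477/4.82×10^-7 = 3.43×10^6 → turbulent
ε/D = 0.11/477 = 2.31×10^-4
Haaland: f = 0.01440
h_f = f(L/D)V²/(2g) = 0.01440·(497/0.477)·3.469²/(2·9.81) = 9.207 m
Δp = ρg·h_f = 723.0·9.81·9.207 = 65.30 kPa

Δp ≈ 65.3 kPa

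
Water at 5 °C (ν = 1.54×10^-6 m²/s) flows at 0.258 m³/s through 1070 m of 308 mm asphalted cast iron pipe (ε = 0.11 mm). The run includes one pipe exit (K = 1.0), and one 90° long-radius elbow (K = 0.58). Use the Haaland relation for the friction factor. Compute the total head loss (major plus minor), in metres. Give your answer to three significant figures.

H_L ≈ 35.6 m

V = 4Q/(πD²) = 3.463 m/s; V²/2g = 0.6112 m
Re = 6.93×10^5, ε/D = 3.57×10^-4 → f = 0.01633 (Haaland)
Major: h_f = f(L/D)·V²/2g = 0.01633·3474·0.6112 = 34.66 m
Minor: ΣK = 1.58; h_m = ΣK·V²/2g = 0.9656 m
Total H_L = 34.66 + 0.9656 = 35.63 m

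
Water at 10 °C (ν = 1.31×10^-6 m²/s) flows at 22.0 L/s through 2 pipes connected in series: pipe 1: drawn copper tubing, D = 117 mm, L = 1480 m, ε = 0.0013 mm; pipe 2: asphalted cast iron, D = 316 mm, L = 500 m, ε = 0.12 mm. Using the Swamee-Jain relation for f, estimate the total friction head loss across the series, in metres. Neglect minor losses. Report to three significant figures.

H ≈ 43.1 m

Pipe 1: V = 2.046 m/s, Re = 1.83×10^5, ε/D = 1.11×10^-5, f = 0.01591, h_1 = f(L/D)V²/2g = 42.94 m
Pipe 2: V = 0.2805 m/s, Re = 6.77×10^4, ε/D = 3.80×10^-4, f = 0.02109, h_2 = f(L/D)V²/2g = 0.1338 m
Series → Q common, losses add: H = Σh = 43.07 m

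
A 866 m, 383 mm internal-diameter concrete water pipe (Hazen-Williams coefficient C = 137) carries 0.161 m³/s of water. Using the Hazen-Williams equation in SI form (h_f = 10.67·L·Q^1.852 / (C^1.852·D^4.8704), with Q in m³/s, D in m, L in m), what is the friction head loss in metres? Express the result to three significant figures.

h_f = 10.67·866·0.161^1.852 / (137^1.852·0.383^4.8704) = 3.711 m

h_f ≈ 3.71 m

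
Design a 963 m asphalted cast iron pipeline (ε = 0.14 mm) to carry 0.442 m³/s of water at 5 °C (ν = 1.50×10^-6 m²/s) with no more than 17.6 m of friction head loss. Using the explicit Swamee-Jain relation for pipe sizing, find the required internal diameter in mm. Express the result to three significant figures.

Swamee-Jain (Type III): D = 0.66·[ε^1.25·(LQ²/(gh_f))^4.75 + ν·Q^9.4·(L/(gh_f))^5.2]^0.04
LQ²/(gh_f) = 1.090; L/(gh_f) = 5.578
Term 1 = ε^1.25·(…)^4.75 = 2.29×10^-5; Term 2 = ν·Q^9.4·(…)^5.2 = 5.30×10^-6
D = 0.66·(2.29×10^-5 + 5.30×10^-6)^0.04 = 0.4341 m = 434 mm
Check: V = 2.99 m/s, Re = 8.64×10^5, f = 0.01606, h_f = 16.2 m ≈ 17.6 m ✓

D ≈ 434 mm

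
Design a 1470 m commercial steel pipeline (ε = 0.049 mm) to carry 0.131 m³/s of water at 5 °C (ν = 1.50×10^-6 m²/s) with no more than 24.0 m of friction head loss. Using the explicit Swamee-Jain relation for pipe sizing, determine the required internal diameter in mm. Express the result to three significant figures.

Swamee-Jain (Type III): D = 0.66·[ε^1.25·(LQ²/(gh_f))^4.75 + ν·Q^9.4·(L/(gh_f))^5.2]^0.04
LQ²/(gh_f) = 0.1071; L/(gh_f) = 6.244
Term 1 = ε^1.25·(…)^4.75 = 1.01×10^-10; Term 2 = ν·Q^9.4·(…)^5.2 = 1.03×10^-10
D = 0.66·(1.01×10^-10 + 1.03×10^-10)^0.04 = 0.2704 m = 270 mm
Check: V = 2.28 m/s, Re = 4.11×10^5, f = 0.01562, h_f = 22.5 m ≈ 24.0 m ✓

D ≈ 270 mm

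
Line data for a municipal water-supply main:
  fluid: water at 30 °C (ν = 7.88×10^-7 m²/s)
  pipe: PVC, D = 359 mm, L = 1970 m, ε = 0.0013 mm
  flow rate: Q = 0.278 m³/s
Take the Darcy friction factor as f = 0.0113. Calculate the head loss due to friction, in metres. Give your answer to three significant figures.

V = 4Q/(πD²) = 4·0.278/(π·0.359²) = 2.746 m/s
h_f = f(L/D)V²/(2g) = 0.01130·(1970/0.359)·2.746²/(2·9.81) = 23.84 m

h_f ≈ 23.8 m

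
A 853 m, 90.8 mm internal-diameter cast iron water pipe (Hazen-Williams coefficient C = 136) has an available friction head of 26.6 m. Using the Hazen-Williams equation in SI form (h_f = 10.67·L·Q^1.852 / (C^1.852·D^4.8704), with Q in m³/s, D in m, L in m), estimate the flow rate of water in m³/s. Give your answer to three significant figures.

Q ≈ 0.0106 m³/s

Rearranging: Q = [h_f·C^1.852·D^4.8704 / (10.67·L)]^(1/1.852)
Q = [26.6·136^1.852·0.0908^4.8704 / (10.67·853)]^0.540 = 0.01060 m³/s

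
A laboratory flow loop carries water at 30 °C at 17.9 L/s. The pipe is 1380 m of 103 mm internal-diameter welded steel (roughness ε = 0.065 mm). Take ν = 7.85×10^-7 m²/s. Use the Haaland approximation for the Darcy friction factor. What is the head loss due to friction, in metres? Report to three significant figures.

h_f ≈ 59.4 m

V = 4Q/(πD²) = 4·0.0179/(π·0.103²) = 2.148 m/s
Re = VD/ν = 2.148·0.103/7.85×10^-7 = 2.82×10^5 → turbulent
ε/D = 0.065/103 = 6.31×10^-4
Haaland: f = 0.01886
h_f = f(L/D)V²/(2g) = 0.01886·(1380/0.103)·2.148²/(2·9.81) = 59.45 m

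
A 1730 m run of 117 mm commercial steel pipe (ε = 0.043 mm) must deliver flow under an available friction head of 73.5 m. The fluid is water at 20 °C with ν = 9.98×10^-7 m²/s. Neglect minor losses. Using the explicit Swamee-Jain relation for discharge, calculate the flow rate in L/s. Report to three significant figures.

Swamee-Jain (Type II): Q = -0.965·√(gD⁵h_f/L)·ln[ε/(3.7D) + √(3.17ν²L/(gD³h_f))]
√(gD⁵h_f/L) = √(9.81·0.117⁵·73.5/1730) = 0.003023
ε/(3.7D) = 9.93×10^-5; √(3.17ν²L/(gD³h_f)) = 6.88×10^-5
Q = -0.965·0.003023·ln(1.681×10^-4) = 0.02535 m³/s
Check: V = 2.36 m/s, Re = 2.76×10^5, f = 0.01764, h_f = 73.9 m ≈ 73.5 m ✓

Q ≈ 25.4 L/s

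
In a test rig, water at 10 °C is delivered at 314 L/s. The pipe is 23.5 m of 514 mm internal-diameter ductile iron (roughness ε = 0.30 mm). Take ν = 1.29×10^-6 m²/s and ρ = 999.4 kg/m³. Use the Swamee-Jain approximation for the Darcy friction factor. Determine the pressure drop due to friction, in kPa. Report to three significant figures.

V = 4Q/(πD²) = 4·0.314/(π·0.514²) = 1.513 m/s
Re = VD/ν = 1.513·0.514/1.29×10^-6 = 6.03×10^5 → turbulent
ε/D = 0.30/514 = 5.84×10^-4
Swamee-Jain: f = 0.01814
h_f = f(L/D)V²/(2g) = 0.01814·(23.5/0.514)·1.513²/(2·9.81) = 0.09678 m
Δp = ρg·h_f = 999.4·9.81·0.09678 = 0.9489 kPa

Δp ≈ 0.949 kPa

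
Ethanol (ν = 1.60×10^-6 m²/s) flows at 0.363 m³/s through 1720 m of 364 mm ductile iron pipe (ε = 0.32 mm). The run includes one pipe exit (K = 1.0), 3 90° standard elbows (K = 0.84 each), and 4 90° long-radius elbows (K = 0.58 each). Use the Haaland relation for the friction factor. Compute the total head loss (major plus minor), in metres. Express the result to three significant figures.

V = 4Q/(πD²) = 3.488 m/s; V²/2g = 0.6202 m
Re = 7.94×10^5, ε/D = 8.79×10^-4 → f = 0.01944 (Haaland)
Major: h_f = f(L/D)·V²/2g = 0.01944·4725·0.6202 = 56.97 m
Minor: ΣK = 5.84; h_m = ΣK·V²/2g = 3.622 m
Total H_L = 56.97 + 3.622 = 60.59 m

H_L ≈ 60.6 m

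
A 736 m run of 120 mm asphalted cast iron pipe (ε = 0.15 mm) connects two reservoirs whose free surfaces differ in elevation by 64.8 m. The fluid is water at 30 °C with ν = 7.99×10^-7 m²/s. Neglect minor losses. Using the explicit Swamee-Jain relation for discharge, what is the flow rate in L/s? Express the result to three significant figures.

Q ≈ 35.3 L/s

Swamee-Jain (Type II): Q = -0.965·√(gD⁵h_f/L)·ln[ε/(3.7D) + √(3.17ν²L/(gD³h_f))]
√(gD⁵h_f/L) = √(9.81·0.120⁵·64.8/736) = 0.004636
ε/(3.7D) = 3.38×10^-4; √(3.17ν²L/(gD³h_f)) = 3.68×10^-5
Q = -0.965·0.004636·ln(3.747×10^-4) = 0.03529 m³/s
Check: V = 3.12 m/s, Re = 4.69×10^5, f = 0.02141, h_f = 65.2 m ≈ 64.8 m ✓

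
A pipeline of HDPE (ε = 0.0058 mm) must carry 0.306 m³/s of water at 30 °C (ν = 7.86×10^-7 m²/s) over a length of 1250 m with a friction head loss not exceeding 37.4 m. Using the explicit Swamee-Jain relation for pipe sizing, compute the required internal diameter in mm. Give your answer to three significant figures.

Swamee-Jain (Type III): D = 0.66·[ε^1.25·(LQ²/(gh_f))^4.75 + ν·Q^9.4·(L/(gh_f))^5.2]^0.04
LQ²/(gh_f) = 0.3190; L/(gh_f) = 3.407
Term 1 = ε^1.25·(…)^4.75 = 1.25×10^-9; Term 2 = ν·Q^9.4·(…)^5.2 = 6.75×10^-9
D = 0.66·(1.25×10^-9 + 6.75×10^-9)^0.04 = 0.3131 m = 313 mm
Check: V = 3.97 m/s, Re = 1.58×10^6, f = 0.01133, h_f = 36.4 m ≈ 37.4 m ✓

D ≈ 313 mm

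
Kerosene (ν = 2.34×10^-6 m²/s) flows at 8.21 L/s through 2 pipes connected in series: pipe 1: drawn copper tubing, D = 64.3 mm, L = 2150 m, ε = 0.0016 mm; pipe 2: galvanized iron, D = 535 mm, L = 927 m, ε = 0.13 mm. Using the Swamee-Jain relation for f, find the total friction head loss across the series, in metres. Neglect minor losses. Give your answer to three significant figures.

H ≈ 212 m

Pipe 1: V = 2.528 m/s, Re = 6.95×10^4, ε/D = 2.49×10^-5, f = 0.01943, h_1 = f(L/D)V²/2g = 211.6 m
Pipe 2: V = 0.03652 m/s, Re = 8350, ε/D = 2.43×10^-4, f = 0.03296, h_2 = f(L/D)V²/2g = 0.003882 m
Series → Q common, losses add: H = Σh = 211.6 m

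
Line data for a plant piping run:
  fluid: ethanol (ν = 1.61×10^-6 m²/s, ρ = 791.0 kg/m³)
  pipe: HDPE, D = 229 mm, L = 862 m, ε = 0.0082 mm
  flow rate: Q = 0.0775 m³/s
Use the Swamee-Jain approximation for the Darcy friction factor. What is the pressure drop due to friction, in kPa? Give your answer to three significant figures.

V = 4Q/(πD²) = 4·0.0775/(π·0.229²) = 1.882 m/s
Re = VD/ν = 1.882·0.229/1.61×10^-6 = 2.68×10^5 → turbulent
ε/D = 0.0082/229 = 3.58×10^-5
Swamee-Jain: f = 0.01507
h_f = f(L/D)V²/(2g) = 0.01507·(862/0.229)·1.882²/(2·9.81) = 10.24 m
Δp = ρg·h_f = 791.0·9.81·10.24 = 79.43 kPa

Δp ≈ 79.4 kPa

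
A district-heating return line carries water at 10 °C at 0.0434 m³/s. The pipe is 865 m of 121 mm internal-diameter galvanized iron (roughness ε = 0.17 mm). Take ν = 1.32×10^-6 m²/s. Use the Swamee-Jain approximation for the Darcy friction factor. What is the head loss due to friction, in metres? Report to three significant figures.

h_f ≈ 115 m

V = 4Q/(πD²) = 4·0.0434/(π·0.121²) = 3.774 m/s
Re = VD/ν = 3.774·0.121/1.32×10^-6 = 3.46×10^5 → turbulent
ε/D = 0.17/121 = 0.00140
Swamee-Jain: f = 0.02218
h_f = f(L/D)V²/(2g) = 0.02218·(865/0.121)·3.774²/(2·9.81) = 115.1 m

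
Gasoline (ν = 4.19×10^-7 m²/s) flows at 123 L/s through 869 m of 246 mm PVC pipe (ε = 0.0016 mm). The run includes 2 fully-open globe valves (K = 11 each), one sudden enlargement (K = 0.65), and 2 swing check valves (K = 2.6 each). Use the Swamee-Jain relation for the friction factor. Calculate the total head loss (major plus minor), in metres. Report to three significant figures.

V = 4Q/(πD²) = 2.588 m/s; V²/2g = 0.3413 m
Re = 1.52×10^6, ε/D = 6.50×10^-6 → f = 0.01104 (Swamee-Jain)
Major: h_f = f(L/D)·V²/2g = 0.01104·3533·0.3413 = 13.31 m
Minor: ΣK = 27.9; h_m = ΣK·V²/2g = 9.506 m
Total H_L = 13.31 + 9.506 = 22.82 m

H_L ≈ 22.8 m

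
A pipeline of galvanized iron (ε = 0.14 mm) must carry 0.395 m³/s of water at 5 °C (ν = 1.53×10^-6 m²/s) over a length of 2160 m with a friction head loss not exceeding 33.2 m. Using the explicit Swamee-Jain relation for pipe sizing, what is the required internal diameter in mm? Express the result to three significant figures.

Swamee-Jain (Type III): D = 0.66·[ε^1.25·(LQ²/(gh_f))^4.75 + ν·Q^9.4·(L/(gh_f))^5.2]^0.04
LQ²/(gh_f) = 1.035; L/(gh_f) = 6.632
Term 1 = ε^1.25·(…)^4.75 = 1.79×10^-5; Term 2 = ν·Q^9.4·(…)^5.2 = 4.63×10^-6
D = 0.66·(1.79×10^-5 + 4.63×10^-6)^0.04 = 0.4302 m = 430 mm
Check: V = 2.72 m/s, Re = 7.64×10^5, f = 0.01617, h_f = 30.6 m ≈ 33.2 m ✓

D ≈ 430 mm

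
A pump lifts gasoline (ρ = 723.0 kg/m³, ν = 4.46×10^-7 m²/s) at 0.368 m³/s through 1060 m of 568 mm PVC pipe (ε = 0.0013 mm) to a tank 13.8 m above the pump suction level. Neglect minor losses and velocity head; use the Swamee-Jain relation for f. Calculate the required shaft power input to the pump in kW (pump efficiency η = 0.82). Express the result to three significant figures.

V = 4Q/(πD²) = 1.452 m/s; Re = 1.85×10^6; ε/D = 2.29×10^-6; f = 0.01058
h_f = f(L/D)V²/2g = 2.122 m
Total head H = z + h_f = 13.8 + 2.122 = 15.92 m
P_hyd = ρgQH = 723.0·9.81·0.368·15.92 = 41.56 kW
P_shaft = P_hyd/η = 41.56/0.82 = 50.68 kW

P_shaft ≈ 50.7 kW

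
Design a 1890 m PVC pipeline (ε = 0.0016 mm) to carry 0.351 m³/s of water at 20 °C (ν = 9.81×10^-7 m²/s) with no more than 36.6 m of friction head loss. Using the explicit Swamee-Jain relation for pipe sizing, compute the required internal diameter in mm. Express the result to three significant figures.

Swamee-Jain (Type III): D = 0.66·[ε^1.25·(LQ²/(gh_f))^4.75 + ν·Q^9.4·(L/(gh_f))^5.2]^0.04
LQ²/(gh_f) = 0.6485; L/(gh_f) = 5.264
Term 1 = ε^1.25·(…)^4.75 = 7.27×10^-9; Term 2 = ν·Q^9.4·(…)^5.2 = 2.94×10^-7
D = 0.66·(7.27×10^-9 + 2.94×10^-7)^0.04 = 0.3620 m = 362 mm
Check: V = 3.41 m/s, Re = 1.26×10^6, f = 0.01130, h_f = 35.0 m ≈ 36.6 m ✓

D ≈ 362 mm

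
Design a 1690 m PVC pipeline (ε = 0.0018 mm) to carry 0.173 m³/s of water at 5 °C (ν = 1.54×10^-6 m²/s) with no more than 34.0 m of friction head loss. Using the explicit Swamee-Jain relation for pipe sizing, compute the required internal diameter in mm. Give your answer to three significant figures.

Swamee-Jain (Type III): D = 0.66·[ε^1.25·(LQ²/(gh_f))^4.75 + ν·Q^9.4·(L/(gh_f))^5.2]^0.04
LQ²/(gh_f) = 0.1516; L/(gh_f) = 5.067
Term 1 = ε^1.25·(…)^4.75 = 8.47×10^-12; Term 2 = ν·Q^9.4·(…)^5.2 = 4.90×10^-10
D = 0.66·(8.47×10^-12 + 4.90×10^-10)^0.04 = 0.2802 m = 280 mm
Check: V = 2.81 m/s, Re = 5.11×10^5, f = 0.01315, h_f = 31.8 m ≈ 34.0 m ✓

D ≈ 280 mm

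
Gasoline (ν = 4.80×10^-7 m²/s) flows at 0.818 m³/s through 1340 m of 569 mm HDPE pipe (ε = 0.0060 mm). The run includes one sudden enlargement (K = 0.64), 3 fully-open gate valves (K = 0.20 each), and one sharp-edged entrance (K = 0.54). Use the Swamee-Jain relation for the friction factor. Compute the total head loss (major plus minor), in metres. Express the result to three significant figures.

V = 4Q/(πD²) = 3.217 m/s; V²/2g = 0.5274 m
Re = 3.81×10^6, ε/D = 1.05×10^-5 → f = 0.009947 (Swamee-Jain)
Major: h_f = f(L/D)·V²/2g = 0.009947·2355·0.5274 = 12.36 m
Minor: ΣK = 1.78; h_m = ΣK·V²/2g = 0.9389 m
Total H_L = 12.36 + 0.9389 = 13.29 m

H_L ≈ 13.3 m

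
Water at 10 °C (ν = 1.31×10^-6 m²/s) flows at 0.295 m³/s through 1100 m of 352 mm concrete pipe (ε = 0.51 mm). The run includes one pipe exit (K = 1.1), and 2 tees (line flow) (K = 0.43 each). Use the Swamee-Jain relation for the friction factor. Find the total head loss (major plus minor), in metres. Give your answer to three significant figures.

H_L ≈ 33.0 m

V = 4Q/(πD²) = 3.031 m/s; V²/2g = 0.4684 m
Re = 8.15×10^5, ε/D = 0.00145 → f = 0.02191 (Swamee-Jain)
Major: h_f = f(L/D)·V²/2g = 0.02191·3125·0.4684 = 32.07 m
Minor: ΣK = 1.96; h_m = ΣK·V²/2g = 0.9180 m
Total H_L = 32.07 + 0.9180 = 32.99 m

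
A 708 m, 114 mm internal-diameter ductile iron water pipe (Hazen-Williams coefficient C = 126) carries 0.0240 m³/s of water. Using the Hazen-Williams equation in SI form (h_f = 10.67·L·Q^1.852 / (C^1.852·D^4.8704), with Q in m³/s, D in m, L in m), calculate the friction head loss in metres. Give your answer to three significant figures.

h_f = 10.67·708·0.0240^1.852 / (126^1.852·0.114^4.8704) = 38.17 m

h_f ≈ 38.2 m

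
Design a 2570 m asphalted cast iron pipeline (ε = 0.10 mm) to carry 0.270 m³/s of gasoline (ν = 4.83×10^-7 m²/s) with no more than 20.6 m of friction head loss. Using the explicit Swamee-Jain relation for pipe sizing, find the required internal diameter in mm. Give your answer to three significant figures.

Swamee-Jain (Type III): D = 0.66·[ε^1.25·(LQ²/(gh_f))^4.75 + ν·Q^9.4·(L/(gh_f))^5.2]^0.04
LQ²/(gh_f) = 0.9271; L/(gh_f) = 12.72
Term 1 = ε^1.25·(…)^4.75 = 6.98×10^-6; Term 2 = ν·Q^9.4·(…)^5.2 = 1.21×10^-6
D = 0.66·(6.98×10^-6 + 1.21×10^-6)^0.04 = 0.4131 m = 413 mm
Check: V = 2.01 m/s, Re = 1.72×10^6, f = 0.01487, h_f = 19.1 m ≈ 20.6 m ✓

D ≈ 413 mm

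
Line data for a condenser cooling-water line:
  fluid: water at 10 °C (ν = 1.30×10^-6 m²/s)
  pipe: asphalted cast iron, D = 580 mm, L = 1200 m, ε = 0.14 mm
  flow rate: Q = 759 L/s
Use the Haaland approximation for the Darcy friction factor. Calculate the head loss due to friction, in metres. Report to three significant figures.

h_f ≈ 13.0 m

V = 4Q/(πD²) = 4·0.759/(π·0.580²) = 2.873 m/s
Re = VD/ν = 2.873·0.580/1.30×10^-6 = 1.28×10^6 → turbulent
ε/D = 0.14/580 = 2.41×10^-4
Haaland: f = 0.01489
h_f = f(L/D)V²/(2g) = 0.01489·(1200/0.580)·2.873²/(2·9.81) = 12.96 m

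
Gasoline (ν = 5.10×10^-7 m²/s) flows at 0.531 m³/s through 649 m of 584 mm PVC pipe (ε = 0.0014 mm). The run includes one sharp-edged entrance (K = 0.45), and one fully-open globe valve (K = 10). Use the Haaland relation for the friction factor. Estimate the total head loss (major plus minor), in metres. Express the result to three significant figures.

H_L ≈ 4.37 m

V = 4Q/(πD²) = 1.982 m/s; V²/2g = 0.2003 m
Re = 2.27×10^6, ε/D = 2.40×10^-6 → f = 0.01021 (Haaland)
Major: h_f = f(L/D)·V²/2g = 0.01021·1111·0.2003 = 2.272 m
Minor: ΣK = 10.4; h_m = ΣK·V²/2g = 2.093 m
Total H_L = 2.272 + 2.093 = 4.365 m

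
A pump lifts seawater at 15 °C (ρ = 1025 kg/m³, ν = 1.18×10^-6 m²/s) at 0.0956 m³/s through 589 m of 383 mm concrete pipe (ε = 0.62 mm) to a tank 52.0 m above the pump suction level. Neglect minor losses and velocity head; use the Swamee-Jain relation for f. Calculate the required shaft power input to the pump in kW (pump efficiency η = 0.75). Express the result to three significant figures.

V = 4Q/(πD²) = 0.8298 m/s; Re = 2.69×10^5; ε/D = 0.00162; f = 0.02309
h_f = f(L/D)V²/2g = 1.246 m
Total head H = z + h_f = 52.0 + 1.246 = 53.25 m
P_hyd = ρgQH = 1025·9.81·0.0956·53.25 = 51.18 kW
P_shaft = P_hyd/η = 51.18/0.75 = 68.25 kW

P_shaft ≈ 68.2 kW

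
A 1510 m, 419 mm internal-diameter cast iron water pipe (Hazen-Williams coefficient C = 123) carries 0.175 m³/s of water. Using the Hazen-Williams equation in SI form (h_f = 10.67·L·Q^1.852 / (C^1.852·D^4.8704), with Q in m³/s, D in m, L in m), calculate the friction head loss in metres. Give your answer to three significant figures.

h_f = 10.67·1510·0.175^1.852 / (123^1.852·0.419^4.8704) = 5.953 m

h_f ≈ 5.95 m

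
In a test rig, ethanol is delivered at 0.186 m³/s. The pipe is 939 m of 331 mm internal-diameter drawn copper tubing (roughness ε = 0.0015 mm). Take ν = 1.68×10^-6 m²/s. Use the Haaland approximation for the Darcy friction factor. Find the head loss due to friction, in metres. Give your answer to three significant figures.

V = 4Q/(πD²) = 4·0.186/(π·0.331²) = 2.162 m/s
Re = VD/ν = 2.162·0.331/1.68×10^-6 = 4.26×10^5 → turbulent
ε/D = 0.0015/331 = 4.53×10^-6
Haaland: f = 0.01349
h_f = f(L/D)V²/(2g) = 0.01349·(939/0.331)·2.162²/(2·9.81) = 9.114 m

h_f ≈ 9.11 m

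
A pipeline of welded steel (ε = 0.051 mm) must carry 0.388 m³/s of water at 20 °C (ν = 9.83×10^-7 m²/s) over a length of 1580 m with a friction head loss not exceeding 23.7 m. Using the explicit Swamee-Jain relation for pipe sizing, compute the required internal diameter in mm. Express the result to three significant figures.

Swamee-Jain (Type III): D = 0.66·[ε^1.25·(LQ²/(gh_f))^4.75 + ν·Q^9.4·(L/(gh_f))^5.2]^0.04
LQ²/(gh_f) = 1.023; L/(gh_f) = 6.796
Term 1 = ε^1.25·(…)^4.75 = 4.80×10^-6; Term 2 = ν·Q^9.4·(…)^5.2 = 2.85×10^-6
D = 0.66·(4.80×10^-6 + 2.85×10^-6)^0.04 = 0.4120 m = 412 mm
Check: V = 2.91 m/s, Re = 1.22×10^6, f = 0.01365, h_f = 22.6 m ≈ 23.7 m ✓

D ≈ 412 mm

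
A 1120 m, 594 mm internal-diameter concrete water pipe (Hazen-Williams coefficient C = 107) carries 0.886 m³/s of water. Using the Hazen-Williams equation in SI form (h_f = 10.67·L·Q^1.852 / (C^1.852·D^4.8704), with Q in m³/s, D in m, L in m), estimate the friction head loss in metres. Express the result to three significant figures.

h_f ≈ 21.1 m

h_f = 10.67·1120·0.886^1.852 / (107^1.852·0.594^4.8704) = 21.06 m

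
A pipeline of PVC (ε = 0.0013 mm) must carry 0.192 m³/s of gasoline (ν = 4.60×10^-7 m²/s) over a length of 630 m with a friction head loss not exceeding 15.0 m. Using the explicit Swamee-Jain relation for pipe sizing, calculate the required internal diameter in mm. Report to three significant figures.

Swamee-Jain (Type III): D = 0.66·[ε^1.25·(LQ²/(gh_f))^4.75 + ν·Q^9.4·(L/(gh_f))^5.2]^0.04
LQ²/(gh_f) = 0.1578; L/(gh_f) = 4.281
Term 1 = ε^1.25·(…)^4.75 = 6.82×10^-12; Term 2 = ν·Q^9.4·(…)^5.2 = 1.62×10^-10
D = 0.66·(6.82×10^-12 + 1.62×10^-10)^0.04 = 0.2683 m = 268 mm
Check: V = 3.40 m/s, Re = 1.98×10^6, f = 0.01057, h_f = 14.6 m ≈ 15.0 m ✓

D ≈ 268 mm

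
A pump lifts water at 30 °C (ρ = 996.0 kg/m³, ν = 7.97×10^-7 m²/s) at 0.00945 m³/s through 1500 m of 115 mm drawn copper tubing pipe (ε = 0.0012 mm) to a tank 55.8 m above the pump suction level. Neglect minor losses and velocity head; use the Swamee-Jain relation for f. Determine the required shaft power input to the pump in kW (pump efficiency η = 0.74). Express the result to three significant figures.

P_shaft ≈ 8.13 kW

V = 4Q/(πD²) = 0.9098 m/s; Re = 1.31×10^5; ε/D = 1.04×10^-5; f = 0.01696
h_f = f(L/D)V²/2g = 9.335 m
Total head H = z + h_f = 55.8 + 9.335 = 65.13 m
P_hyd = ρgQH = 996.0·9.81·0.00945·65.13 = 6.014 kW
P_shaft = P_hyd/η = 6.014/0.74 = 8.127 kW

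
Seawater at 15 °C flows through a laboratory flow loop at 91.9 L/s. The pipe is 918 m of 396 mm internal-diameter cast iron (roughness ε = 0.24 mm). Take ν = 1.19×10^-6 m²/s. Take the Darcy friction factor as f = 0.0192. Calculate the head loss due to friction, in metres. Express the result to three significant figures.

V = 4Q/(πD²) = 4·0.0919/(π·0.396²) = 0.7462 m/s
h_f = f(L/D)V²/(2g) = 0.01920·(918/0.396)·0.7462²/(2·9.81) = 1.263 m

h_f ≈ 1.26 m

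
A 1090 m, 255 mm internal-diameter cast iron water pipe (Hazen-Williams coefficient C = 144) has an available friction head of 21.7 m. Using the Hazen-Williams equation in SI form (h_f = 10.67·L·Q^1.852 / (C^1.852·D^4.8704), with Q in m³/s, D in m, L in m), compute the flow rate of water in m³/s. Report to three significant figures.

Q ≈ 0.133 m³/s

Rearranging: Q = [h_f·C^1.852·D^4.8704 / (10.67·L)]^(1/1.852)
Q = [21.7·144^1.852·0.255^4.8704 / (10.67·1090)]^0.540 = 0.1331 m³/s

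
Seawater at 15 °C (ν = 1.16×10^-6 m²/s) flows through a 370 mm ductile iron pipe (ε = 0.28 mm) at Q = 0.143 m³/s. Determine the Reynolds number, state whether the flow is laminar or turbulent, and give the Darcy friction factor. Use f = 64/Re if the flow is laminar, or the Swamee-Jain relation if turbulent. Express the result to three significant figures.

Re ≈ 4.24×10^5; turbulent; f ≈ 0.0193

V = 4Q/(πD²) = 1.330 m/s
Re = VD/ν = 1.330·0.370/1.16×10^-6 = 4.24×10^5
Re > 4000 → turbulent; ε/D = 7.57×10^-4
Swamee-Jain: f = 0.01934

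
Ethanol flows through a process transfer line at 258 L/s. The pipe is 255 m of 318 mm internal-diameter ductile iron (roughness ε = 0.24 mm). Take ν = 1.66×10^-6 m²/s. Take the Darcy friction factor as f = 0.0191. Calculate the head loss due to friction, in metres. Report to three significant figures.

V = 4Q/(πD²) = 4·0.258/(π·0.318²) = 3.248 m/s
h_f = f(L/D)V²/(2g) = 0.01910·(255/0.318)·3.248²/(2·9.81) = 8.238 m

h_f ≈ 8.24 m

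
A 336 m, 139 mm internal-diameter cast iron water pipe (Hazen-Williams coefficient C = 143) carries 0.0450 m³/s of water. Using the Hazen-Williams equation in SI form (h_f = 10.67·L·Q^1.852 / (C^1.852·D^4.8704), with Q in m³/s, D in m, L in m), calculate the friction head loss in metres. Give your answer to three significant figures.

h_f ≈ 17.5 m

h_f = 10.67·336·0.0450^1.852 / (143^1.852·0.139^4.8704) = 17.48 m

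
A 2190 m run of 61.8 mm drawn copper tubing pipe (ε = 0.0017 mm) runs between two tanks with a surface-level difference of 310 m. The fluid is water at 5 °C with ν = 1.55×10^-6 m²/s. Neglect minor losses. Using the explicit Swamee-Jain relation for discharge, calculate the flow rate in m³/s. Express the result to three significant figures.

Q ≈ 0.00944 m³/s

Swamee-Jain (Type II): Q = -0.965·√(gD⁵h_f/L)·ln[ε/(3.7D) + √(3.17ν²L/(gD³h_f))]
√(gD⁵h_f/L) = √(9.81·0.0618⁵·310/2190) = 0.001119
ε/(3.7D) = 7.43×10^-6; √(3.17ν²L/(gD³h_f)) = 1.52×10^-4
Q = -0.965·0.001119·ln(1.599×10^-4) = 0.009438 m³/s
Check: V = 3.15 m/s, Re = 1.25×10^5, f = 0.01724, h_f = 308 m ≈ 310 m ✓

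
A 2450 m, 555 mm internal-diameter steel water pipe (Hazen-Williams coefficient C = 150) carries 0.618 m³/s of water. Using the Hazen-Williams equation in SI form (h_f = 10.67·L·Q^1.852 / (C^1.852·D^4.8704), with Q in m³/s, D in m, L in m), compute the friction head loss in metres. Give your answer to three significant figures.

h_f = 10.67·2450·0.618^1.852 / (150^1.852·0.555^4.8704) = 17.60 m

h_f ≈ 17.6 m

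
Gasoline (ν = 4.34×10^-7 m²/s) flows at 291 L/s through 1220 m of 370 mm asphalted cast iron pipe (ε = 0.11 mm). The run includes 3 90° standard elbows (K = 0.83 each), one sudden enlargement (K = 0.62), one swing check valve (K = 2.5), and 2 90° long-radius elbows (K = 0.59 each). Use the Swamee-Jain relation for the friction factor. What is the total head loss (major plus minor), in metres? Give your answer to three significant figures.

H_L ≈ 21.4 m

V = 4Q/(πD²) = 2.706 m/s; V²/2g = 0.3733 m
Re = 2.31×10^6, ε/D = 2.97×10^-4 → f = 0.01531 (Swamee-Jain)
Major: h_f = f(L/D)·V²/2g = 0.01531·3297·0.3733 = 18.85 m
Minor: ΣK = 6.79; h_m = ΣK·V²/2g = 2.535 m
Total H_L = 18.85 + 2.535 = 21.39 m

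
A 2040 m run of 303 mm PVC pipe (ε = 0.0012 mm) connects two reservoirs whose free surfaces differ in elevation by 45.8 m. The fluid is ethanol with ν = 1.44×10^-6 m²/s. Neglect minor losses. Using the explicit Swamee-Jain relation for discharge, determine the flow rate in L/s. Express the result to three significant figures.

Q ≈ 236 L/s

Swamee-Jain (Type II): Q = -0.965·√(gD⁵h_f/L)·ln[ε/(3.7D) + √(3.17ν²L/(gD³h_f))]
√(gD⁵h_f/L) = √(9.81·0.303⁵·45.8/2040) = 0.02372
ε/(3.7D) = 1.07×10^-6; √(3.17ν²L/(gD³h_f)) = 3.28×10^-5
Q = -0.965·0.02372·ln(3.383×10^-5) = 0.2356 m³/s
Check: V = 3.27 m/s, Re = 6.88×10^5, f = 0.01245, h_f = 45.6 m ≈ 45.8 m ✓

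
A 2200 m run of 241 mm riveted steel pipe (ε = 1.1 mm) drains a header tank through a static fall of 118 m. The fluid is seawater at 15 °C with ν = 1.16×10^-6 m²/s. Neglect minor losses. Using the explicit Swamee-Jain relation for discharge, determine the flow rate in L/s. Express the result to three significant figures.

Q ≈ 133 L/s

Swamee-Jain (Type II): Q = -0.965·√(gD⁵h_f/L)·ln[ε/(3.7D) + √(3.17ν²L/(gD³h_f))]
√(gD⁵h_f/L) = √(9.81·0.241⁵·118/2200) = 0.02068
ε/(3.7D) = 0.00123; √(3.17ν²L/(gD³h_f)) = 2.41×10^-5
Q = -0.965·0.02068·ln(0.001258) = 0.1333 m³/s
Check: V = 2.92 m/s, Re = 6.07×10^5, f = 0.02980, h_f = 118 m ≈ 118 m ✓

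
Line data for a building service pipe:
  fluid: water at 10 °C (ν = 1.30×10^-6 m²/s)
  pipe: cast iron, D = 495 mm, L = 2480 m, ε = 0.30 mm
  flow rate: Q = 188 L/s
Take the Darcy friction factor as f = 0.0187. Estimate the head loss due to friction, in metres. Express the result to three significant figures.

V = 4Q/(πD²) = 4·0.188/(π·0.495²) = 0.9769 m/s
h_f = f(L/D)V²/(2g) = 0.01870·(2480/0.495)·0.9769²/(2·9.81) = 4.557 m

h_f ≈ 4.56 m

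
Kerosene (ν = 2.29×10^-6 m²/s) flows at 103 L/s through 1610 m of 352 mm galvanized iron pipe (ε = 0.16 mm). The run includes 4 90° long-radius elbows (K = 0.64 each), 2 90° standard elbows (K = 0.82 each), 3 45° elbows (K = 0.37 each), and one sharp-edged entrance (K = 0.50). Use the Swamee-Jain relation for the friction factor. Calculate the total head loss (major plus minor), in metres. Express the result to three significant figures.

H_L ≈ 5.31 m

V = 4Q/(πD²) = 1.058 m/s; V²/2g = 0.05710 m
Re = 1.63×10^5, ε/D = 4.55×10^-4 → f = 0.01908 (Swamee-Jain)
Major: h_f = f(L/D)·V²/2g = 0.01908·4574·0.05710 = 4.983 m
Minor: ΣK = 5.81; h_m = ΣK·V²/2g = 0.3317 m
Total H_L = 4.983 + 0.3317 = 5.315 m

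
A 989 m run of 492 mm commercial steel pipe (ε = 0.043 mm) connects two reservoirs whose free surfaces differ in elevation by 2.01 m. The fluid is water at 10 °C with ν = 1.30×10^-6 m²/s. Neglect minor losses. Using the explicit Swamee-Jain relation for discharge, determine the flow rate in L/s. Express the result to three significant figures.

Swamee-Jain (Type II): Q = -0.965·√(gD⁵h_f/L)·ln[ε/(3.7D) + √(3.17ν²L/(gD³h_f))]
√(gD⁵h_f/L) = √(9.81·0.492⁵·2.01/989) = 0.02397
ε/(3.7D) = 2.36×10^-5; √(3.17ν²L/(gD³h_f)) = 4.75×10^-5
Q = -0.965·0.02397·ln(7.112×10^-5) = 0.2210 m³/s
Check: V = 1.16 m/s, Re = 4.40×10^5, f = 0.01454, h_f = 2.01 m ≈ 2.01 m ✓

Q ≈ 221 L/s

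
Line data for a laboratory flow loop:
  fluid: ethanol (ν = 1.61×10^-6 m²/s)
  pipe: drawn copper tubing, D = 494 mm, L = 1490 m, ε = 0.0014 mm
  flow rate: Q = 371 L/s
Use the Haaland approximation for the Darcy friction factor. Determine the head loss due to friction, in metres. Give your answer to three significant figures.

V = 4Q/(πD²) = 4·0.371/(π·0.494²) = 1.936 m/s
Re = VD/ν = 1.936·0.494/1.61×10^-6 = 5.94×10^5 → turbulent
ε/D = 0.0014/494 = 2.83×10^-6
Haaland: f = 0.01270
h_f = f(L/D)V²/(2g) = 0.01270·(1490/0.494)·1.936²/(2·9.81) = 7.318 m

h_f ≈ 7.32 m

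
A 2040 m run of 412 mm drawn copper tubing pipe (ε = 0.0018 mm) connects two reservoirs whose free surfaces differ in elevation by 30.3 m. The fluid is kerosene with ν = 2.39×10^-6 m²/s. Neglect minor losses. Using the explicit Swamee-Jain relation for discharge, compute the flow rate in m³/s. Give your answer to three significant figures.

Swamee-Jain (Type II): Q = -0.965·√(gD⁵h_f/L)·ln[ε/(3.7D) + √(3.17ν²L/(gD³h_f))]
√(gD⁵h_f/L) = √(9.81·0.412⁵·30.3/2040) = 0.04159
ε/(3.7D) = 1.18×10^-6; √(3.17ν²L/(gD³h_f)) = 4.22×10^-5
Q = -0.965·0.04159·ln(4.334×10^-5) = 0.4032 m³/s
Check: V = 3.02 m/s, Re = 5.21×10^5, f = 0.01307, h_f = 30.2 m ≈ 30.3 m ✓

Q ≈ 0.403 m³/s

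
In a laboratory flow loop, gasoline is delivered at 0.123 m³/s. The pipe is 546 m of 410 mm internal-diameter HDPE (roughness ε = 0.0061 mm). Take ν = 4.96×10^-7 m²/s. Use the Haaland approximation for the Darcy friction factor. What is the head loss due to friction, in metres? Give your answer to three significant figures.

h_f ≈ 0.727 m

V = 4Q/(πD²) = 4·0.123/(π·0.410²) = 0.9316 m/s
Re = VD/ν = 0.9316·0.410/4.96×10^-7 = 7.70×10^5 → turbulent
ε/D = 0.0061/410 = 1.49×10^-5
Haaland: f = 0.01234
h_f = f(L/D)V²/(2g) = 0.01234·(546/0.410)·0.9316²/(2·9.81) = 0.7271 m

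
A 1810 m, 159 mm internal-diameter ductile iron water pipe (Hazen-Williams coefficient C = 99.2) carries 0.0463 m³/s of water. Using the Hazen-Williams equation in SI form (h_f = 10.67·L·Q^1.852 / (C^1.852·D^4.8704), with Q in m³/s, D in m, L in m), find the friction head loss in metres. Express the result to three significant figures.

h_f ≈ 102 m

h_f = 10.67·1810·0.0463^1.852 / (99.2^1.852·0.159^4.8704) = 101.5 m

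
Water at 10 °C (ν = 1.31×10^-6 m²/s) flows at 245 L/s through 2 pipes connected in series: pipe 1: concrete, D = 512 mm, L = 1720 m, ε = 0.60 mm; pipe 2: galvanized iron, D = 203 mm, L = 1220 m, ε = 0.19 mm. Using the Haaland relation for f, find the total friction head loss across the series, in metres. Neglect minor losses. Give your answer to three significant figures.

H ≈ 349 m

Pipe 1: V = 1.190 m/s, Re = 4.65×10^5, ε/D = 0.00117, f = 0.02096, h_1 = f(L/D)V²/2g = 5.081 m
Pipe 2: V = 7.570 m/s, Re = 1.17×10^6, ε/D = 9.36×10^-4, f = 0.01960, h_2 = f(L/D)V²/2g = 344.0 m
Series → Q common, losses add: H = Σh = 349.1 m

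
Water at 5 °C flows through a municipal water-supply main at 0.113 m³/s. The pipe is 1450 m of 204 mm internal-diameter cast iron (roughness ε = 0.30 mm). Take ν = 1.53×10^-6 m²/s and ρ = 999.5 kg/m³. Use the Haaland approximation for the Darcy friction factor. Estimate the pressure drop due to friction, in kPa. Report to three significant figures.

V = 4Q/(πD²) = 4·0.113/(π·0.204²) = 3.457 m/s
Re = VD/ν = 3.457·0.204/1.53×10^-6 = 4.61×10^5 → turbulent
ε/D = 0.30/204 = 0.00147
Haaland: f = 0.02209
h_f = f(L/D)V²/(2g) = 0.02209·(1450/0.204)·3.457²/(2·9.81) = 95.66 m
Δp = ρg·h_f = 999.5·9.81·95.66 = 938.0 kPa

Δp ≈ 938 kPa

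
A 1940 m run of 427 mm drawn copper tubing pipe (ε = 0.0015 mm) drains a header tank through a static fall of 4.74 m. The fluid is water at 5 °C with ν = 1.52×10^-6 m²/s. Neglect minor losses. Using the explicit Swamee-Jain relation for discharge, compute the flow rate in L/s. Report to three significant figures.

Swamee-Jain (Type II): Q = -0.965·√(gD⁵h_f/L)·ln[ε/(3.7D) + √(3.17ν²L/(gD³h_f))]
√(gD⁵h_f/L) = √(9.81·0.427⁵·4.74/1940) = 0.01845
ε/(3.7D) = 9.49×10^-7; √(3.17ν²L/(gD³h_f)) = 6.26×10^-5
Q = -0.965·0.01845·ln(6.360×10^-5) = 0.1720 m³/s
Check: V = 1.20 m/s, Re = 3.37×10^5, f = 0.01411, h_f = 4.71 m ≈ 4.74 m ✓

Q ≈ 172 L/s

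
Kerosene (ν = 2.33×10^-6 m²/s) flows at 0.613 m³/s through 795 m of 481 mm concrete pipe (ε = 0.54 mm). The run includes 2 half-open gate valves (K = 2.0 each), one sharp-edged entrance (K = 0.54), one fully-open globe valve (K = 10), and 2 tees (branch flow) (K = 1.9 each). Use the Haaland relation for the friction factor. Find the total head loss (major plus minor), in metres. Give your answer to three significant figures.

H_L ≈ 30.4 m

V = 4Q/(πD²) = 3.373 m/s; V²/2g = 0.5800 m
Re = 6.96×10^5, ε/D = 0.00112 → f = 0.02059 (Haaland)
Major: h_f = f(L/D)·V²/2g = 0.02059·1653·0.5800 = 19.74 m
Minor: ΣK = 18.3; h_m = ΣK·V²/2g = 10.64 m
Total H_L = 19.74 + 10.64 = 30.38 m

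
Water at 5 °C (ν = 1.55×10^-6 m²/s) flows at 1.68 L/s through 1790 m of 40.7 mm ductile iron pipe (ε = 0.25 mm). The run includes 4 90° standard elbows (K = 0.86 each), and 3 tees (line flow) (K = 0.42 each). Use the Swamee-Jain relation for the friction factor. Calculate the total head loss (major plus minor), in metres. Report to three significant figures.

H_L ≈ 132 m

V = 4Q/(πD²) = 1.291 m/s; V²/2g = 0.08499 m
Re = 3.39×10^4, ε/D = 0.00614 → f = 0.03508 (Swamee-Jain)
Major: h_f = f(L/D)·V²/2g = 0.03508·43980·0.08499 = 131.1 m
Minor: ΣK = 4.70; h_m = ΣK·V²/2g = 0.3994 m
Total H_L = 131.1 + 0.3994 = 131.5 m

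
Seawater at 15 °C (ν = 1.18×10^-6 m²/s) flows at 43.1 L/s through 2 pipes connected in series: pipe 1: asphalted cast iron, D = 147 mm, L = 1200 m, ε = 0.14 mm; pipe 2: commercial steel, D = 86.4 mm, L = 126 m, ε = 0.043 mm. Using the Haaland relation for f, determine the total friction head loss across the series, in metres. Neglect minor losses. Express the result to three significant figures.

Pipe 1: V = 2.540 m/s, Re = 3.16×10^5, ε/D = 9.52×10^-4, f = 0.02028, h_1 = f(L/D)V²/2g = 54.41 m
Pipe 2: V = 7.351 m/s, Re = 5.38×10^5, ε/D = 4.98×10^-4, f = 0.01751, h_2 = f(L/D)V²/2g = 70.32 m
Series → Q common, losses add: H = Σh = 124.7 m

H ≈ 125 m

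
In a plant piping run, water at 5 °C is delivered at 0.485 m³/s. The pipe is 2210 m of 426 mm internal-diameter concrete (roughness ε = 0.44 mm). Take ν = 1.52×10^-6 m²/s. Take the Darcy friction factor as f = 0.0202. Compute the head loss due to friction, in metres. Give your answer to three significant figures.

V = 4Q/(πD²) = 4·0.485/(π·0.426²) = 3.403 m/s
h_f = f(L/D)V²/(2g) = 0.02020·(2210/0.426)·3.403²/(2·9.81) = 61.84 m

h_f ≈ 61.8 m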